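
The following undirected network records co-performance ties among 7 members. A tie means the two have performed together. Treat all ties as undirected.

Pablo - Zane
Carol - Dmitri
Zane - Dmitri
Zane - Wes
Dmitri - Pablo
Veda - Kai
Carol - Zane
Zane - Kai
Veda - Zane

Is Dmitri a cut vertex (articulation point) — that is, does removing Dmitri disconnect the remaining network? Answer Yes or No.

No

Even without Dmitri, every remaining node can still reach every other (the residual graph is connected), so Dmitri is not a cut vertex.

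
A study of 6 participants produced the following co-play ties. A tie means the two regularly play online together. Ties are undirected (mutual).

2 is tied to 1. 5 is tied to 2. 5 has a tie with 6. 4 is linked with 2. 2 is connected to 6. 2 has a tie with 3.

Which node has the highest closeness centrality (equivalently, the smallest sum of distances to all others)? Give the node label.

2

Farness (sum of distances to all others) for each node — 1:9, 2:5, 3:9, 4:9, 5:8, 6:8.
The smallest farness is 5, for 2, so 2 has the highest closeness.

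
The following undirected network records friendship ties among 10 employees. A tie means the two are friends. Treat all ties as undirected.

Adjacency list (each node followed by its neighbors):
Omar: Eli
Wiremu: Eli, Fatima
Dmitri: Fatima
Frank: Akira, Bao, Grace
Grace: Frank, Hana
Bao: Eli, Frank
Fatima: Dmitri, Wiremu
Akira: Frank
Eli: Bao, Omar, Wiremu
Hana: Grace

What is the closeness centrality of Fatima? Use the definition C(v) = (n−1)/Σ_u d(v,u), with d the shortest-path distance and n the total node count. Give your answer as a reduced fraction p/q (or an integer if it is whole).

3/10

Distances from Fatima: Akira:5, Bao:3, Dmitri:1, Eli:2, Frank:4, Grace:5, Hana:6, Omar:3, Wiremu:1. Sum = 30.
n = 10, so closeness = 9/30 = 3/10.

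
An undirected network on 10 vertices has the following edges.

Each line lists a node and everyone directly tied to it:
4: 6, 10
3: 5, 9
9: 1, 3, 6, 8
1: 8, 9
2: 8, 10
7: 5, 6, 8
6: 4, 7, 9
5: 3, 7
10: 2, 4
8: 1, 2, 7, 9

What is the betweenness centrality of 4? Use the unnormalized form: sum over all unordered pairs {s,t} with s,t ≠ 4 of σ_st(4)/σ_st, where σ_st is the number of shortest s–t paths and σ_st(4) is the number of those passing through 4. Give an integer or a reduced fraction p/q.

Pairs whose geodesics pass through 4 — 5–10: 1/2; 3–10: 1/2; 9–10: 1/2; 2–6: 1/3; 10–6: 1; 10–7: 1/2.
All other pairs contribute 0.
Summing the contributions gives betweenness(4) = 10/3.

10/3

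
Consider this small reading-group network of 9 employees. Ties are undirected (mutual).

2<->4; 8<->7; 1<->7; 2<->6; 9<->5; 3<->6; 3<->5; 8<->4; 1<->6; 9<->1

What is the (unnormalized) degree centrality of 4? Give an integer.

2

4 is directly tied to 2 and 8. That is 2 neighbors, so the degree of 4 is 2.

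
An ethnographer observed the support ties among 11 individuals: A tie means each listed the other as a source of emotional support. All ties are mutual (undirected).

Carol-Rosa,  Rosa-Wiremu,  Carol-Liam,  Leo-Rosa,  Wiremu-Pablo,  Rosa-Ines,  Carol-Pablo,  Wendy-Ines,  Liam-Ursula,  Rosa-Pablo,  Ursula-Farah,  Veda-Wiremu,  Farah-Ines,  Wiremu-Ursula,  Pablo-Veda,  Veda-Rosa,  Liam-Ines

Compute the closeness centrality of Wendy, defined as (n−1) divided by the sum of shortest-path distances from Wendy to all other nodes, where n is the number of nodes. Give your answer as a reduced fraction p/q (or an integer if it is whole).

Distances from Wendy: Carol:3, Farah:2, Ines:1, Leo:3, Liam:2, Pablo:3, Rosa:2, Ursula:3, Veda:3, Wiremu:3. Sum = 25.
n = 11, so closeness = 10/25 = 2/5.

2/5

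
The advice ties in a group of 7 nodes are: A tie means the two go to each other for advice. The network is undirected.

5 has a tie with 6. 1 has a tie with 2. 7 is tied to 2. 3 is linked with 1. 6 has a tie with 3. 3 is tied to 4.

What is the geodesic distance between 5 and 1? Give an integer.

One shortest route is 5 – 6 – 3 – 1, which uses 3 edges, and at distance 2 from 5 we only reach {3}, which does not include 1. So d(5,1) = 3.

3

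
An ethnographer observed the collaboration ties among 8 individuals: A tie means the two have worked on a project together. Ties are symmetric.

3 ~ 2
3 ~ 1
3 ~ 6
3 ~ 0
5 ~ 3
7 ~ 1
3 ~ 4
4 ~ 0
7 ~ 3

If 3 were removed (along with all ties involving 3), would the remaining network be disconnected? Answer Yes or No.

Yes

Removing 3 leaves {0 and 4} with no path to {1 and 7}, so the network splits into 5 components. 3 is a cut vertex.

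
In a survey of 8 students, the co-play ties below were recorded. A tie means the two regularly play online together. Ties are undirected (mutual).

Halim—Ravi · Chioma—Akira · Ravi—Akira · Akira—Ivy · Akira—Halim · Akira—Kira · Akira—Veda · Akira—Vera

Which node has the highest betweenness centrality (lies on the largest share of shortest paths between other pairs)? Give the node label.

Akira

Unnormalized betweenness of each node: Akira:20, Chioma:0, Halim:0, Ivy:0, Kira:0, Ravi:0, Veda:0, Vera:0.
Akira has the largest value, 20, making it the main broker — the node through which the most shortest paths run.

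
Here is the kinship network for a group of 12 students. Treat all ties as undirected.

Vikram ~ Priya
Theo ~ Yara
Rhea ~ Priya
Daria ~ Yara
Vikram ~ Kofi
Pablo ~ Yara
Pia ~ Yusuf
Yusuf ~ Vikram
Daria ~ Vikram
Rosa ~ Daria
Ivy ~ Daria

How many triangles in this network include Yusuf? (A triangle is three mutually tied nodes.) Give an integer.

0

Yusuf's neighbors are Pia and Vikram, but none of them are tied to each other, so no triangle contains Yusuf.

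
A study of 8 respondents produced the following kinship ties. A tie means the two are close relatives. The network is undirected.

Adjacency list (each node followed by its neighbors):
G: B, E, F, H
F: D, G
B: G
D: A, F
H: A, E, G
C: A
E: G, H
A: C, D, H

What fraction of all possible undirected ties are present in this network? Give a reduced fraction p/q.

There are 9 edges and 8 nodes, so the maximum possible is C(8,2) = 28.
Density = 9/28.

9/28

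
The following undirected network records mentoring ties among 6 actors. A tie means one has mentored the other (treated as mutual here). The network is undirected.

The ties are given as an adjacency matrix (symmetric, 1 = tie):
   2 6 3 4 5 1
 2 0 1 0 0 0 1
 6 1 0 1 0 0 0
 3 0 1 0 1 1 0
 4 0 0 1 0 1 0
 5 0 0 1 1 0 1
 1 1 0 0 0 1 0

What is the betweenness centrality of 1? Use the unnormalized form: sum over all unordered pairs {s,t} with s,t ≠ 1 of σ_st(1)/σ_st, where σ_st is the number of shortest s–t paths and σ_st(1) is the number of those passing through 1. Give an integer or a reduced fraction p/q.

Pairs whose geodesics pass through 1 — 2–4: 1/2; 2–5: 1.
All other pairs contribute 0.
Summing the contributions gives betweenness(1) = 3/2.

3/2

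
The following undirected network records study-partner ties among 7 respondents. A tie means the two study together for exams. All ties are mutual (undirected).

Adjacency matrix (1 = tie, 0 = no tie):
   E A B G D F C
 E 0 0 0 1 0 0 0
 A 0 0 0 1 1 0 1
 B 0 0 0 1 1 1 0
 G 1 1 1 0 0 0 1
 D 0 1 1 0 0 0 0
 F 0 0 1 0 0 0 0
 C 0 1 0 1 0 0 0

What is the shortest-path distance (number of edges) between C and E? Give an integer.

2

One shortest route is C – G – E, which uses 2 edges, and C and E are not directly tied, so nothing shorter exists. So d(C,E) = 2.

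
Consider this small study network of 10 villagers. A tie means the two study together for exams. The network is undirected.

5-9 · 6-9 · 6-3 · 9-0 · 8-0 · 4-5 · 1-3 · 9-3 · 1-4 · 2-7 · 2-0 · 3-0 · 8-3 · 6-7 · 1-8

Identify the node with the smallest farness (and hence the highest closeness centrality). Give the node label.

Farness (sum of distances to all others) for each node — 0:15, 1:17, 2:20, 3:13, 4:22, 5:19, 6:16, 7:21, 8:17, 9:14.
The smallest farness is 13, for 3, so 3 has the highest closeness.

3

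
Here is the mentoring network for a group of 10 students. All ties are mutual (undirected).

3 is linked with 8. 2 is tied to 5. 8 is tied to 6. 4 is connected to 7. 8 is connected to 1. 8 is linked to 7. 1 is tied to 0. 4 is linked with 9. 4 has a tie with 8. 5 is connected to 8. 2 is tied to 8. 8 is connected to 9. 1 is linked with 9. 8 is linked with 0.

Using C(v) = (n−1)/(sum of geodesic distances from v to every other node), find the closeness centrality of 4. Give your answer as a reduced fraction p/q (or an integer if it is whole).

Distances from 4: 0:2, 1:2, 2:2, 3:2, 5:2, 6:2, 7:1, 8:1, 9:1. Sum = 15.
n = 10, so closeness = 9/15 = 3/5.

3/5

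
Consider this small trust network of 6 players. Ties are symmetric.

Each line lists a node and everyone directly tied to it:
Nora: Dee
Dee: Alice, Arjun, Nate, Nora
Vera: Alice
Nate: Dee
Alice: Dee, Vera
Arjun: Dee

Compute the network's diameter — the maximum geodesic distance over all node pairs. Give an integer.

Eccentricity of each node (its greatest distance to any other): Alice:2, Arjun:3, Dee:2, Nate:3, Nora:3, Vera:3.
The maximum eccentricity is 3, realized for instance by the pair Vera–Nora via Vera – Alice – Dee – Nora. So the diameter is 3.

3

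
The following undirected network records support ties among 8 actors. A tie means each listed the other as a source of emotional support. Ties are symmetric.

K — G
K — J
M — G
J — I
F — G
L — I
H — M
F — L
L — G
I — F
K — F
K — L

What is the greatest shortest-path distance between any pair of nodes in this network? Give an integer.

Eccentricity of each node (its greatest distance to any other): F:3, G:2, H:4, I:4, J:4, K:3, L:3, M:3.
The maximum eccentricity is 4, realized for instance by the pair J–H via J – K – G – M – H. So the diameter is 4.

4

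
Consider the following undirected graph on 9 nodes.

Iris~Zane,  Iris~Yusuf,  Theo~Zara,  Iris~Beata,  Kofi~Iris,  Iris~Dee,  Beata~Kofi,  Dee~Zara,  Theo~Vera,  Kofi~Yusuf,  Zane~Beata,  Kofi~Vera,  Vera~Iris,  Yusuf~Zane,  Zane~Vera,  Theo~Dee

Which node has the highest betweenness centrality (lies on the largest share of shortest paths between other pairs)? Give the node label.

Iris

Unnormalized betweenness of each node: Beata:1/4, Dee:5, Iris:39/4, Kofi:3/2, Theo:5/2, Vera:21/4, Yusuf:1/4, Zane:3/2, Zara:0.
Iris has the largest value, 39/4, making it the main broker — the node through which the most shortest paths run.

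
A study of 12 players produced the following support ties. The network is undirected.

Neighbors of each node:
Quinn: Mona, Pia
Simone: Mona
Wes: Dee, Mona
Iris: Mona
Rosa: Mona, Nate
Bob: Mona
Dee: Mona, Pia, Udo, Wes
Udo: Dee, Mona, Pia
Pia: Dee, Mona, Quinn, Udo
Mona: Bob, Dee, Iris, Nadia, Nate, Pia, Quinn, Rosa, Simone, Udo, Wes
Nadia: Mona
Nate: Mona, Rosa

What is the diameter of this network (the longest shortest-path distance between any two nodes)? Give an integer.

Eccentricity of each node (its greatest distance to any other): Bob:2, Dee:2, Iris:2, Mona:1, Nadia:2, Nate:2, Pia:2, Quinn:2, Rosa:2, Simone:2, Udo:2, Wes:2.
The maximum eccentricity is 2, realized for instance by the pair Simone–Rosa via Simone – Mona – Rosa. So the diameter is 2.

2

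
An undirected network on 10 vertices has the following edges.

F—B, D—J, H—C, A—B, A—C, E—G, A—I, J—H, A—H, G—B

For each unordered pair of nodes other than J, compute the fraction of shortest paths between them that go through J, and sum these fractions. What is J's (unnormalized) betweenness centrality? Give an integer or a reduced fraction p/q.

Pairs whose geodesics pass through J — E–D: 1; A–D: 1; B–D: 1; D–H: 1; D–C: 1; D–G: 1; D–F: 1; D–I: 1.
All other pairs contribute 0.
Summing the contributions gives betweenness(J) = 8.

8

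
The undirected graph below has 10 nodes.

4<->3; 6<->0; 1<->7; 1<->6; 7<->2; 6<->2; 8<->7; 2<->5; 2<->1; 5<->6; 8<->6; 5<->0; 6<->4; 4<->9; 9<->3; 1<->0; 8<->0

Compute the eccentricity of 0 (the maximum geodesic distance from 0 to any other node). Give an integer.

3

Distances from 0: 1:1, 2:2, 3:3, 4:2, 5:1, 6:1, 7:2, 8:1, 9:3.
The largest is 3 (to 9 and 3), so the eccentricity of 0 is 3.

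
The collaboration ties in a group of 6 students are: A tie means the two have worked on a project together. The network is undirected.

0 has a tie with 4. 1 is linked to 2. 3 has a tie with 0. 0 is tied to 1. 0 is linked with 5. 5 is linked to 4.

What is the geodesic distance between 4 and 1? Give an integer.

One shortest route is 4 – 0 – 1, which uses 2 edges, and 4 and 1 are not directly tied, so nothing shorter exists. So d(4,1) = 2.

2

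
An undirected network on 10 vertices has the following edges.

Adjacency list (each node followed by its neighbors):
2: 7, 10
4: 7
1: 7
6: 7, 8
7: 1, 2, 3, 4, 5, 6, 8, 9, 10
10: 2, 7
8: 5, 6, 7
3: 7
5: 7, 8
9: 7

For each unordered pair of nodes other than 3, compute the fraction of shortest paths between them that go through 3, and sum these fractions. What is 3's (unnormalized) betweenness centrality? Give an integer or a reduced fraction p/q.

No shortest path between any pair of other nodes passes through 3.
Summing the contributions gives betweenness(3) = 0.

0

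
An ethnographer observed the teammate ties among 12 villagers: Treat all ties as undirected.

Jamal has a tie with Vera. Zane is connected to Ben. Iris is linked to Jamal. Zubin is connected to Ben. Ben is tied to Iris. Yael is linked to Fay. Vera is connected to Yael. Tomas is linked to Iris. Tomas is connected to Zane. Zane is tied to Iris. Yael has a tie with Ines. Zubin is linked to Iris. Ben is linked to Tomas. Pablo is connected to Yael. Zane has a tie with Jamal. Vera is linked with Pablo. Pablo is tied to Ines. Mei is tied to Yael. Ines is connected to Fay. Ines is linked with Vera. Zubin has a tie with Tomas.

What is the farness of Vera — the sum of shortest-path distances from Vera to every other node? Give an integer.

Distances from Vera: Ben:3, Fay:2, Ines:1, Iris:2, Jamal:1, Mei:2, Pablo:1, Tomas:3, Yael:1, Zane:2, Zubin:3.
Sum = 3 + 2 + 1 + 2 + 1 + 2 + 1 + 3 + 1 + 2 + 3 = 21.

21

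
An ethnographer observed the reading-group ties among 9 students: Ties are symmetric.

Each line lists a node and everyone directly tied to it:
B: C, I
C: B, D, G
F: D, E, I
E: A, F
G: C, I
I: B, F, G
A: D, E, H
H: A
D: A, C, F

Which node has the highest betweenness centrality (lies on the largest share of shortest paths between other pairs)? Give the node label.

Unnormalized betweenness of each node: A:8, B:1/2, C:13/2, D:10, E:2, F:7, G:1/2, H:0, I:9/2.
D has the largest value, 10, making it the main broker — the node through which the most shortest paths run.

D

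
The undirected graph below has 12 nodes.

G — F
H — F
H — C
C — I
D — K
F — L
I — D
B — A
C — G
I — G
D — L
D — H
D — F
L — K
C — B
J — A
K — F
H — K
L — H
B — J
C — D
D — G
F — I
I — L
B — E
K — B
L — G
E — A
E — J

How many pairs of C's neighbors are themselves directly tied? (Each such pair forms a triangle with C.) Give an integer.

C's neighbors: B, D, G, H, and I.
Neighbor pairs that are themselves tied: C–D–G; C–D–H; C–D–I; C–G–I. Each forms one triangle with C, for 4 in total.

4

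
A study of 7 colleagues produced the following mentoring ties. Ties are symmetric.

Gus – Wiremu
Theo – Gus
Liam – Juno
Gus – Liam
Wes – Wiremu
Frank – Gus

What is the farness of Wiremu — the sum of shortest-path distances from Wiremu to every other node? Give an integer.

11

Distances from Wiremu: Frank:2, Gus:1, Juno:3, Liam:2, Theo:2, Wes:1.
Sum = 2 + 1 + 3 + 2 + 2 + 1 = 11.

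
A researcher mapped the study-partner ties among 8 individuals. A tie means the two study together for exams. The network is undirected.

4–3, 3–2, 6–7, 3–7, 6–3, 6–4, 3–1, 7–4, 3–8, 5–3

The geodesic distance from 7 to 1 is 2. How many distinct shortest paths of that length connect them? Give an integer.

1

The shortest distance is 2, and the only length-2 path is 7–3–1. So there is exactly 1 shortest path.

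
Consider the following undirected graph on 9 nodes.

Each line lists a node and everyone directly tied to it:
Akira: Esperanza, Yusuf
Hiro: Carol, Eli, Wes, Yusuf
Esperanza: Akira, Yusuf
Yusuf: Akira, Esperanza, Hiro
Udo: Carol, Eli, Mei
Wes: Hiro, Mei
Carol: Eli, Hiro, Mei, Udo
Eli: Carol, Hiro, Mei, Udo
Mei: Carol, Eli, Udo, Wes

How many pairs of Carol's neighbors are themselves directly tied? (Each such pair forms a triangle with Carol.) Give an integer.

Carol's neighbors: Eli, Hiro, Mei, and Udo.
Neighbor pairs that are themselves tied: Carol–Eli–Hiro; Carol–Eli–Mei; Carol–Eli–Udo; Carol–Mei–Udo. Each forms one triangle with Carol, for 4 in total.

4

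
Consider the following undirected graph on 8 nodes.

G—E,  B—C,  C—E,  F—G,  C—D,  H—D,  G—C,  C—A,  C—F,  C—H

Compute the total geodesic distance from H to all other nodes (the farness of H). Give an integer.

12

Distances from H: A:2, B:2, C:1, D:1, E:2, F:2, G:2.
Sum = 2 + 2 + 1 + 1 + 2 + 2 + 2 = 12.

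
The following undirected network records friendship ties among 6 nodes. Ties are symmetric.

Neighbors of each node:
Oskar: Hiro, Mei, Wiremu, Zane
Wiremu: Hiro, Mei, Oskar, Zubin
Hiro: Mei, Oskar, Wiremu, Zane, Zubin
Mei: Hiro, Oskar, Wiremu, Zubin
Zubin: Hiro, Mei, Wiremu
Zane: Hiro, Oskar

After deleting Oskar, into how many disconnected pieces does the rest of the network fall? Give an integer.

Oskar's neighbors (Hiro, Mei, Wiremu, and Zane) remain reachable from one another through other ties, so the rest of the network stays in one piece.

1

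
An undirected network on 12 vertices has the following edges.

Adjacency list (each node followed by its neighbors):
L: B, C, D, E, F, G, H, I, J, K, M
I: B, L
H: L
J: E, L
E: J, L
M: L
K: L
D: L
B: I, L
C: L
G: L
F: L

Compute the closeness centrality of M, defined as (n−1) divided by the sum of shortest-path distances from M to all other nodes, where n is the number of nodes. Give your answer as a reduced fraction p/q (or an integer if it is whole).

11/21

Distances from M: B:2, C:2, D:2, E:2, F:2, G:2, H:2, I:2, J:2, K:2, L:1. Sum = 21.
n = 12, so closeness = 11/21.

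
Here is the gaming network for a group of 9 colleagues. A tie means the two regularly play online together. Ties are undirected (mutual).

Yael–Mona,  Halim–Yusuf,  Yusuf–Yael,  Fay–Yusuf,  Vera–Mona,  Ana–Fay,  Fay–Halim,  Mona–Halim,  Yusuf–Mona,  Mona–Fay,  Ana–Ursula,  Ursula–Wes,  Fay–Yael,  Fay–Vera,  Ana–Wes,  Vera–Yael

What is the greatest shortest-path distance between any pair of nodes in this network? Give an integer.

Eccentricity of each node (its greatest distance to any other): Ana:2, Fay:2, Halim:3, Mona:3, Ursula:3, Vera:3, Wes:3, Yael:3, Yusuf:3.
The maximum eccentricity is 3, realized for instance by the pair Ursula–Mona via Ursula – Ana – Fay – Mona. So the diameter is 3.

3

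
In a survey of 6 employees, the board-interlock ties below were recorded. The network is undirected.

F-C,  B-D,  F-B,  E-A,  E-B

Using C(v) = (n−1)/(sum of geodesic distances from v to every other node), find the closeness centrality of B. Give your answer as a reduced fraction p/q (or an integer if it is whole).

Distances from B: A:2, C:2, D:1, E:1, F:1. Sum = 7.
n = 6, so closeness = 5/7.

5/7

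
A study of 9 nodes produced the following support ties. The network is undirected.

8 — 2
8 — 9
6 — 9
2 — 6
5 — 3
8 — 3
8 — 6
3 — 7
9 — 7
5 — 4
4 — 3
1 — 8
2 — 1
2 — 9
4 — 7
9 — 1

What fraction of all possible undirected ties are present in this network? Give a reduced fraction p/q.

4/9

There are 16 edges and 9 nodes, so the maximum possible is C(9,2) = 36.
Density = 16/36 = 4/9.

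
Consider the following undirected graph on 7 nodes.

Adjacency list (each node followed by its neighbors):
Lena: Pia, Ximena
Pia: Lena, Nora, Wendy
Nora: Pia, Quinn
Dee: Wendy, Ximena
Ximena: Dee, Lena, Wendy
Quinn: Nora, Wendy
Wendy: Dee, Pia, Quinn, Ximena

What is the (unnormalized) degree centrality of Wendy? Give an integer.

4

Wendy is directly tied to Dee, Pia, Quinn, and Ximena. That is 4 neighbors, so the degree of Wendy is 4.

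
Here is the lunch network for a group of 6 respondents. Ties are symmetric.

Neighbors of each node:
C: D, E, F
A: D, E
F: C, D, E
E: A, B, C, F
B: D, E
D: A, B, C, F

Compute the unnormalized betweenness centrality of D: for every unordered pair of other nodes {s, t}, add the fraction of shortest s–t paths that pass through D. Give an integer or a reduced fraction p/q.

Pairs whose geodesics pass through D — B–C: 1/2; B–A: 1/2; B–F: 1/2; C–A: 1/2; A–F: 1/2.
All other pairs contribute 0.
Summing the contributions gives betweenness(D) = 5/2.

5/2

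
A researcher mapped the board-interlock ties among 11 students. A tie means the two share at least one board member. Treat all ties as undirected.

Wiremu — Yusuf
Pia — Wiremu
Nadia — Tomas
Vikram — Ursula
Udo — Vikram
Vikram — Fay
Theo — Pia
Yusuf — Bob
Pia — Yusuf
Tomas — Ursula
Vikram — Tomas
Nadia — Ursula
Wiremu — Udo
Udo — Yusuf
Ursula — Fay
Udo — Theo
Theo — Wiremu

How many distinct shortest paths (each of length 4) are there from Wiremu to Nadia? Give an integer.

2

The shortest distance is 4. The length-4 paths are: Wiremu–Udo–Vikram–Tomas–Nadia; Wiremu–Udo–Vikram–Ursula–Nadia.
That gives 2 distinct shortest paths.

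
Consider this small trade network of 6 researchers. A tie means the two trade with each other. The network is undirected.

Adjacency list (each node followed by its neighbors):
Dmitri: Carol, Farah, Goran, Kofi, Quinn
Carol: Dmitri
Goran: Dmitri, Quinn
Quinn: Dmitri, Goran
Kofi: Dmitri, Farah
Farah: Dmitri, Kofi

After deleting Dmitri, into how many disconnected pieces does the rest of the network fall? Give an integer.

Without Dmitri, the remaining ties split the others into: {Goran, Quinn}; {Carol}; {Farah, Kofi}.
That's 3 separate components.

3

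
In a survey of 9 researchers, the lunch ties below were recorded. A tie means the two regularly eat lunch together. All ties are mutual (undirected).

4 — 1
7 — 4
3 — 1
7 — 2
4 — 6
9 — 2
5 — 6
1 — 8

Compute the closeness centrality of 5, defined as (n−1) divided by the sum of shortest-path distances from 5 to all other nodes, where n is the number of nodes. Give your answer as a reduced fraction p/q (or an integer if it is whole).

4/13

Distances from 5: 1:3, 2:4, 3:4, 4:2, 6:1, 7:3, 8:4, 9:5. Sum = 26.
n = 9, so closeness = 8/26 = 4/13.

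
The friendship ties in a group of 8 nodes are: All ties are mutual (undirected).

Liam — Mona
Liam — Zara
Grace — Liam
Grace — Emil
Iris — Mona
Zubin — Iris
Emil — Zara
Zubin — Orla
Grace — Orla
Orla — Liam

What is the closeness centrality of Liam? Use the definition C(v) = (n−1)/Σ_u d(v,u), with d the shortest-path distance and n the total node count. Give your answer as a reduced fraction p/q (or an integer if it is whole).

Distances from Liam: Emil:2, Grace:1, Iris:2, Mona:1, Orla:1, Zara:1, Zubin:2. Sum = 10.
n = 8, so closeness = 7/10.

7/10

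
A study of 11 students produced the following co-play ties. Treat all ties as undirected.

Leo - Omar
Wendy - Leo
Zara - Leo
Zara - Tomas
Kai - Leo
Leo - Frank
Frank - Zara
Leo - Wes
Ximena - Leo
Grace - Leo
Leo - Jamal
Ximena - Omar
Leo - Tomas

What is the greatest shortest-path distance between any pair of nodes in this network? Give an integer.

2

Eccentricity of each node (its greatest distance to any other): Frank:2, Grace:2, Jamal:2, Kai:2, Leo:1, Omar:2, Tomas:2, Wendy:2, Wes:2, Ximena:2, Zara:2.
The maximum eccentricity is 2, realized for instance by the pair Ximena–Jamal via Ximena – Leo – Jamal. So the diameter is 2.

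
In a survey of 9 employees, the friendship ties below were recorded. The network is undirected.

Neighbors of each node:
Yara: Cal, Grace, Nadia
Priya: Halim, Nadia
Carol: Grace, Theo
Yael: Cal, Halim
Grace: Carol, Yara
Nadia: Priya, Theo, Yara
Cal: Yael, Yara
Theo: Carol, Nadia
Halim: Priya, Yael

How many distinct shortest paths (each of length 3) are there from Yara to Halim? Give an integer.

The shortest distance is 3. The length-3 paths are: Yara–Nadia–Priya–Halim; Yara–Cal–Yael–Halim.
That gives 2 distinct shortest paths.

2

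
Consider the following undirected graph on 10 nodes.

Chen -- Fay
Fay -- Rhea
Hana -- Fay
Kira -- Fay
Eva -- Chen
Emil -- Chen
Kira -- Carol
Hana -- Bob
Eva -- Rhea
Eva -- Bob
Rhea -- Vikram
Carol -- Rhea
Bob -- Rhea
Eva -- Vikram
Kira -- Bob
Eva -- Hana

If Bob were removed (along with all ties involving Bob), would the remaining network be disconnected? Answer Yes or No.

Even without Bob, every remaining node can still reach every other (the residual graph is connected), so Bob is not a cut vertex.

No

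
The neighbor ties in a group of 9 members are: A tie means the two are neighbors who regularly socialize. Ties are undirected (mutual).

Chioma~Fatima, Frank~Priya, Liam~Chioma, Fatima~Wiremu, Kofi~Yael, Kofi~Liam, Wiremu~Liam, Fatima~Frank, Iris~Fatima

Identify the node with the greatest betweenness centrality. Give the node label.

Unnormalized betweenness of each node: Chioma:6, Fatima:35/2, Frank:7, Iris:0, Kofi:7, Liam:25/2, Priya:0, Wiremu:6, Yael:0.
Fatima has the largest value, 35/2, making it the main broker — the node through which the most shortest paths run.

Fatima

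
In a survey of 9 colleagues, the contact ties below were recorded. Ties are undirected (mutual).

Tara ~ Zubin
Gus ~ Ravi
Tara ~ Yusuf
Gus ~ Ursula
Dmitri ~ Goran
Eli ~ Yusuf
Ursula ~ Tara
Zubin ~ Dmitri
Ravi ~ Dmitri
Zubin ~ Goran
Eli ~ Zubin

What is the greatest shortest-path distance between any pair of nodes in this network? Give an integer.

4

Eccentricity of each node (its greatest distance to any other): Dmitri:3, Eli:4, Goran:3, Gus:4, Ravi:4, Tara:3, Ursula:3, Yusuf:4, Zubin:3.
The maximum eccentricity is 4, realized for instance by the pair Yusuf–Ravi via Yusuf – Tara – Ursula – Gus – Ravi. So the diameter is 4.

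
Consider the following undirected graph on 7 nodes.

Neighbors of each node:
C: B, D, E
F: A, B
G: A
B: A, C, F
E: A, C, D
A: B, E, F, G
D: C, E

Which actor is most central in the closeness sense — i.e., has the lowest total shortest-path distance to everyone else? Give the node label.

A

Farness (sum of distances to all others) for each node — A:8, B:9, C:10, D:12, E:9, F:11, G:13.
The smallest farness is 8, for A, so A has the highest closeness.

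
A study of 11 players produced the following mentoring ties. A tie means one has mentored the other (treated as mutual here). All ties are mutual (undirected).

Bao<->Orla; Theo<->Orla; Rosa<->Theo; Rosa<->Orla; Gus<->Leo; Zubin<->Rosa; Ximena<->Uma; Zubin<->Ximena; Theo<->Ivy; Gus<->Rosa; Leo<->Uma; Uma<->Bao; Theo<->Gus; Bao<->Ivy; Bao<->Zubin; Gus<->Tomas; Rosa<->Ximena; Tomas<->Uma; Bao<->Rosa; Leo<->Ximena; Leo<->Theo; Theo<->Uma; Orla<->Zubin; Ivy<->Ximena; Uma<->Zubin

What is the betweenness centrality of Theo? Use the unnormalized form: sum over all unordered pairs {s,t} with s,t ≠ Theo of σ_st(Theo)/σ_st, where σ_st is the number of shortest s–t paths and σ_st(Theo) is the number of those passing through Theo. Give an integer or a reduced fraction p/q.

Pairs whose geodesics pass through Theo — Rosa–Uma: 1/4; Rosa–Leo: 1/3; Rosa–Ivy: 1/3; Orla–Uma: 1/3; Orla–Leo: 1; Orla–Ivy: 1/2; Orla–Gus: 1/2; Orla–Tomas: 2/5; Uma–Ivy: 1/3; Uma–Gus: 1/3; Leo–Ivy: 1/2; Ivy–Gus: 1; Ivy–Tomas: 2/4.
All other pairs contribute 0.
Summing the contributions gives betweenness(Theo) = 379/60.

379/60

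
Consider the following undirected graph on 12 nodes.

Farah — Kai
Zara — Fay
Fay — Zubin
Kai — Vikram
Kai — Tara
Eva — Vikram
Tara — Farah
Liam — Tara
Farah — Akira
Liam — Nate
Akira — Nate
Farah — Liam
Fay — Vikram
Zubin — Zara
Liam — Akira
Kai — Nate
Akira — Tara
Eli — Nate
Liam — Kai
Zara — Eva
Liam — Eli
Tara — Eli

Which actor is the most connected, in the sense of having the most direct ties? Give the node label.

Degrees — Akira:4, Eli:3, Eva:2, Farah:4, Fay:3, Kai:5, Liam:6, Nate:4, Tara:5, Vikram:3, Zara:3, Zubin:2.
The maximum is 6, attained only by Liam.

Liam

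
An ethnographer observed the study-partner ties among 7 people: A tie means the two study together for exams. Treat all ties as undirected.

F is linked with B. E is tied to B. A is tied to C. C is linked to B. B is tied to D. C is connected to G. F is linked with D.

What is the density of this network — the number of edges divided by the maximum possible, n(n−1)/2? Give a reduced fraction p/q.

1/3

There are 7 edges and 7 nodes, so the maximum possible is C(7,2) = 21.
Density = 7/21 = 1/3.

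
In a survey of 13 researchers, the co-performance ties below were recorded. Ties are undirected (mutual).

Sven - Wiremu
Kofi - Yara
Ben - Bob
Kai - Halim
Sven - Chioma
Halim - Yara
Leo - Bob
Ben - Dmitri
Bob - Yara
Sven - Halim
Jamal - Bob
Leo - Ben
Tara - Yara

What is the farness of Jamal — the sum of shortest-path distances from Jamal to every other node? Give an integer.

37

Distances from Jamal: Ben:2, Bob:1, Chioma:5, Dmitri:3, Halim:3, Kai:4, Kofi:3, Leo:2, Sven:4, Tara:3, Wiremu:5, Yara:2.
Sum = 2 + 1 + 5 + 3 + 3 + 4 + 3 + 2 + 4 + 3 + 5 + 2 = 37.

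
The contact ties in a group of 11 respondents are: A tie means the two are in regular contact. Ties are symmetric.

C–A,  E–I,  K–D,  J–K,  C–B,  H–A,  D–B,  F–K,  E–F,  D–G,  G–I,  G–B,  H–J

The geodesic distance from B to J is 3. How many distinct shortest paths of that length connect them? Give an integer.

1

The shortest distance is 3, and the only length-3 path is B–D–K–J. So there is exactly 1 shortest path.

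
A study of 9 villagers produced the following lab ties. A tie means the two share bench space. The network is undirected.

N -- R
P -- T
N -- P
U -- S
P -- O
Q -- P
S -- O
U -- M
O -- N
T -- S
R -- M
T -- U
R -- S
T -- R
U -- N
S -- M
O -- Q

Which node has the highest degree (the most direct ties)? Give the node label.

S

Degrees — M:3, N:4, O:4, P:4, Q:2, R:4, S:5, T:4, U:4.
The maximum is 5, attained only by S.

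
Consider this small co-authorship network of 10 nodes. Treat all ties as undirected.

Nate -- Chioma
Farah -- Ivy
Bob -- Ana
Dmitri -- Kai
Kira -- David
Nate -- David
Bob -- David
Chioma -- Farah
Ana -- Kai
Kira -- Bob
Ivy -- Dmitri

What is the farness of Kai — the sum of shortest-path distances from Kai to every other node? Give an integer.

23

Distances from Kai: Ana:1, Bob:2, Chioma:4, David:3, Dmitri:1, Farah:3, Ivy:2, Kira:3, Nate:4.
Sum = 1 + 2 + 4 + 3 + 1 + 3 + 2 + 3 + 4 = 23.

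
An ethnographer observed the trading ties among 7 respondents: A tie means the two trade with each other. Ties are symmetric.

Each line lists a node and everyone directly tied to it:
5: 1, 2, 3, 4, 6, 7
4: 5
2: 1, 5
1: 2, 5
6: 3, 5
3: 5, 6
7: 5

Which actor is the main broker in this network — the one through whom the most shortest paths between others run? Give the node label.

Unnormalized betweenness of each node: 1:0, 2:0, 3:0, 4:0, 5:13, 6:0, 7:0.
5 has the largest value, 13, making it the main broker — the node through which the most shortest paths run.

5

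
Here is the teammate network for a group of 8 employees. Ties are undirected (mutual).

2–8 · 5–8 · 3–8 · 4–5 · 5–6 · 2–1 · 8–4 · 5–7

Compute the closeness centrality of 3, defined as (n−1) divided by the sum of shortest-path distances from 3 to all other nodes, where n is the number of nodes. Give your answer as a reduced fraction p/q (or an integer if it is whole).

Distances from 3: 1:3, 2:2, 4:2, 5:2, 6:3, 7:3, 8:1. Sum = 16.
n = 8, so closeness = 7/16.

7/16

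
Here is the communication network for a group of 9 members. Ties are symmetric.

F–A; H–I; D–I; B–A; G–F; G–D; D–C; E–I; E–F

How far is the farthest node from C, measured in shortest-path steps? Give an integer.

Distances from C: A:4, B:5, D:1, E:3, F:3, G:2, H:3, I:2.
The largest is 5 (to B), so the eccentricity of C is 5.

5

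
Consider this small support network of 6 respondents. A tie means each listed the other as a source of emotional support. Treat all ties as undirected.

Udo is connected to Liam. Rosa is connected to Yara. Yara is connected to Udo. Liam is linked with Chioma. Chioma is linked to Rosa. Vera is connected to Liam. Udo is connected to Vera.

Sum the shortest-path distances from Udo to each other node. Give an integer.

Distances from Udo: Chioma:2, Liam:1, Rosa:2, Vera:1, Yara:1.
Sum = 2 + 1 + 2 + 1 + 1 = 7.

7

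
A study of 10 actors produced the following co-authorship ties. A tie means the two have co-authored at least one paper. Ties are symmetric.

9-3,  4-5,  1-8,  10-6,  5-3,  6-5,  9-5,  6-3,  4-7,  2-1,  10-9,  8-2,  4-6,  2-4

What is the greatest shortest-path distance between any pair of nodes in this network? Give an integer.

4

Eccentricity of each node (its greatest distance to any other): 1:4, 2:3, 3:4, 4:2, 5:3, 6:3, 7:3, 8:4, 9:4, 10:4.
The maximum eccentricity is 4, realized for instance by the pair 9–8 via 9 – 5 – 4 – 2 – 8. So the diameter is 4.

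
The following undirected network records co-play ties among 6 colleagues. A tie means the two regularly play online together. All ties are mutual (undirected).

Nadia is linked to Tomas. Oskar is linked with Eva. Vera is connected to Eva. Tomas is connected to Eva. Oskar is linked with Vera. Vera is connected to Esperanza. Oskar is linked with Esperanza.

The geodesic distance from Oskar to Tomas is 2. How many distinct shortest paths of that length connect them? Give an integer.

The shortest distance is 2, and the only length-2 path is Oskar–Eva–Tomas. So there is exactly 1 shortest path.

1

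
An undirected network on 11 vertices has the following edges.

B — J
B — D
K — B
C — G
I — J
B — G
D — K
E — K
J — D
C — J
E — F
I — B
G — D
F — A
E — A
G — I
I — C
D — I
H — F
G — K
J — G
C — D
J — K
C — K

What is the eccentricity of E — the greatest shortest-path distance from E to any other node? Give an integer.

3

Distances from E: A:1, B:2, C:2, D:2, F:1, G:2, H:2, I:3, J:2, K:1.
The largest is 3 (to I), so the eccentricity of E is 3.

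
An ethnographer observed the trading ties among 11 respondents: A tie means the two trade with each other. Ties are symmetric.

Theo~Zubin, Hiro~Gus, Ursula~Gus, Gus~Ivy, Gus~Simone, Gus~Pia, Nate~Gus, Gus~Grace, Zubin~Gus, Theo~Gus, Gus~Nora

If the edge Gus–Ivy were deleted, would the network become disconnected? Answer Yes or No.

Without the Gus–Ivy edge there is no alternate route between Gus and Ivy, so the network disconnects. It is a bridge.

Yes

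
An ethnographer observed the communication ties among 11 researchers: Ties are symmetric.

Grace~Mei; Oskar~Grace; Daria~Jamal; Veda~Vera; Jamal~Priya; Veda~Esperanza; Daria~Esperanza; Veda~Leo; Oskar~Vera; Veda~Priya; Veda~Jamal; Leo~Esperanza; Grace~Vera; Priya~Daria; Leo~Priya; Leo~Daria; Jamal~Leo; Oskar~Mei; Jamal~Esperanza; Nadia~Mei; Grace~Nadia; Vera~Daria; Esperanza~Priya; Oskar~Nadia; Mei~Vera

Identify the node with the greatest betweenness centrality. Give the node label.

Unnormalized betweenness of each node: Daria:10, Esperanza:1/5, Grace:7/3, Jamal:1/5, Leo:1/5, Mei:7/3, Nadia:0, Oskar:7/3, Priya:1/5, Veda:10, Vera:121/5.
Vera has the largest value, 121/5, making it the main broker — the node through which the most shortest paths run.

Vera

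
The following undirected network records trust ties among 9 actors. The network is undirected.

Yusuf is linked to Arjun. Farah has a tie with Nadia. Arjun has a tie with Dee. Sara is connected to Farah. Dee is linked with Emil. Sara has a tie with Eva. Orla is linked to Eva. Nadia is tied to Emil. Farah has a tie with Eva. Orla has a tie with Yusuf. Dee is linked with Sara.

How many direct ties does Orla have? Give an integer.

2

Orla is directly tied to Eva and Yusuf. That is 2 neighbors, so the degree of Orla is 2.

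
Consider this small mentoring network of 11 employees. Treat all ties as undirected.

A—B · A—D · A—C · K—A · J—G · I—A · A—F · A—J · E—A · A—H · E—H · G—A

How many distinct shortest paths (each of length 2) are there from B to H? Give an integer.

1

The shortest distance is 2, and the only length-2 path is B–A–H. So there is exactly 1 shortest path.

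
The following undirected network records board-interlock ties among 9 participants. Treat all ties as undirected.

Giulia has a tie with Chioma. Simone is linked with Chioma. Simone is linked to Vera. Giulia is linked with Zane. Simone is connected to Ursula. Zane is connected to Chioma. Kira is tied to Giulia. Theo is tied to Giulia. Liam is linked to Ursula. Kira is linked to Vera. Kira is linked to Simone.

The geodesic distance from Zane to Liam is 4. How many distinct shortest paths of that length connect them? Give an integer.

The shortest distance is 4, and the only length-4 path is Zane–Chioma–Simone–Ursula–Liam. So there is exactly 1 shortest path.

1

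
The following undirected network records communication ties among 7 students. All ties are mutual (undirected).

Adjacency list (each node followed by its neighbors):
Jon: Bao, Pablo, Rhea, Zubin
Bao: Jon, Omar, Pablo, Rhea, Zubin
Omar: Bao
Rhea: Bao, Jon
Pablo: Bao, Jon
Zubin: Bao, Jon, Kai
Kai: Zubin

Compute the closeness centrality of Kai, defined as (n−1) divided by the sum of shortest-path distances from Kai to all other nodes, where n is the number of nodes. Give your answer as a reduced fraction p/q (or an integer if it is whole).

Distances from Kai: Bao:2, Jon:2, Omar:3, Pablo:3, Rhea:3, Zubin:1. Sum = 14.
n = 7, so closeness = 6/14 = 3/7.

3/7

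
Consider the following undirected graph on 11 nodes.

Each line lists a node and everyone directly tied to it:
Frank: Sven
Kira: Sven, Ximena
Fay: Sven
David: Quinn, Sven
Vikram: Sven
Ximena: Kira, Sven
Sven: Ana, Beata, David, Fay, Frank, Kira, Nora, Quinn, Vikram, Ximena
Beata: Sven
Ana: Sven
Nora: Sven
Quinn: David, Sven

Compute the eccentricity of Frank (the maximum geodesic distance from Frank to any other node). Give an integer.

Distances from Frank: Ana:2, Beata:2, David:2, Fay:2, Kira:2, Nora:2, Quinn:2, Sven:1, Vikram:2, Ximena:2.
The largest is 2 (to Kira, Nora, Ximena, Vikram, Beata, Fay, Quinn, Ana, and David), so the eccentricity of Frank is 2.

2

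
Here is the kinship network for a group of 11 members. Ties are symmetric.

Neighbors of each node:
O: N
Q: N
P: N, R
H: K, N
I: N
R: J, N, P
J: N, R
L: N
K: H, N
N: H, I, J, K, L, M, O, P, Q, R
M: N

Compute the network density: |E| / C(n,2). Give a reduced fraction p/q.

There are 13 edges and 11 nodes, so the maximum possible is C(11,2) = 55.
Density = 13/55.

13/55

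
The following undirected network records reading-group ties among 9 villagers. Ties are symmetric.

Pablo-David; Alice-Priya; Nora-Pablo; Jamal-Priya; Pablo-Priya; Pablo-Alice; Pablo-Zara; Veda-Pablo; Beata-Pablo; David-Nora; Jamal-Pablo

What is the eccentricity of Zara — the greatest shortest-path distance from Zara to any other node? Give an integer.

2

Distances from Zara: Alice:2, Beata:2, David:2, Jamal:2, Nora:2, Pablo:1, Priya:2, Veda:2.
The largest is 2 (to Beata, Veda, David, Jamal, Alice, Nora, and Priya), so the eccentricity of Zara is 2.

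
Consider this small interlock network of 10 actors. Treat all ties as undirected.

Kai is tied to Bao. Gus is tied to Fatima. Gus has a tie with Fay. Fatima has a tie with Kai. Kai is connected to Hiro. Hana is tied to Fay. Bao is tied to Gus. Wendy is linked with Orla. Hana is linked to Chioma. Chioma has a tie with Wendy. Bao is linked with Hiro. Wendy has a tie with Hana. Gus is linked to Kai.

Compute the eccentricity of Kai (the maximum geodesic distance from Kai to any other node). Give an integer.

Distances from Kai: Bao:1, Chioma:4, Fatima:1, Fay:2, Gus:1, Hana:3, Hiro:1, Orla:5, Wendy:4.
The largest is 5 (to Orla), so the eccentricity of Kai is 5.

5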